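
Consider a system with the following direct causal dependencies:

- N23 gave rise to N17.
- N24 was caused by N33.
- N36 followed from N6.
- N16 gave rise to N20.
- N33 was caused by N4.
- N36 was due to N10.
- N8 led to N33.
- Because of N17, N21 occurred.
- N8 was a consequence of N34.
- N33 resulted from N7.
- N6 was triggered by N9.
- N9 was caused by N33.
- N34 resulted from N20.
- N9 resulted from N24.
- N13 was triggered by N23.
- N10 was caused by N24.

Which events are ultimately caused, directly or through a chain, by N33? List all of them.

N10, N24, N36, N6, N9

Direct effects: N24, N9.
2 steps out: N10, N6.
3 steps out: N36.
Not reachable from it: N16, N23, N17, N7, N20, N34, N13, N8, N21, N4.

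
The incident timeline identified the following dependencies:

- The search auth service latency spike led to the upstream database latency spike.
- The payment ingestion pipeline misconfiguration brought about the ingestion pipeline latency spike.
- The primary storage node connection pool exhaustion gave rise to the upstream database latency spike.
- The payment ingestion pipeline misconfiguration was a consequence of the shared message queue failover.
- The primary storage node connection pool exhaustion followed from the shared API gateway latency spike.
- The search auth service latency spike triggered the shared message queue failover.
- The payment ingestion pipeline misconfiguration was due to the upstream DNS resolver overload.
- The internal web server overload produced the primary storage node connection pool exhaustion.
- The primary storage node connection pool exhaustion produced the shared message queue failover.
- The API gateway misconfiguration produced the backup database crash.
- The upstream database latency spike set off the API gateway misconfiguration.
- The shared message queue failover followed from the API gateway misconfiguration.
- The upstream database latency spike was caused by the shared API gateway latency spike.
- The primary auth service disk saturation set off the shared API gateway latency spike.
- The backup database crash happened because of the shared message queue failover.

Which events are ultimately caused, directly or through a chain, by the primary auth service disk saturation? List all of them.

Direct effects: the shared API gateway latency spike.
2 steps out: the primary storage node connection pool exhaustion, the upstream database latency spike.
3 steps out: the API gateway misconfiguration, the shared message queue failover.
4 steps out: the payment ingestion pipeline misconfiguration, the backup database crash.
5 steps out: the ingestion pipeline latency spike.
Not reachable from it: the internal web server overload, the search auth service latency spike, the upstream DNS resolver overload.

the API gateway misconfiguration, the backup database crash, the ingestion pipeline latency spike, the payment ingestion pipeline misconfiguration, the primary storage node connection pool exhaustion, the shared API gateway latency spike, the shared message queue failover, the upstream database latency spike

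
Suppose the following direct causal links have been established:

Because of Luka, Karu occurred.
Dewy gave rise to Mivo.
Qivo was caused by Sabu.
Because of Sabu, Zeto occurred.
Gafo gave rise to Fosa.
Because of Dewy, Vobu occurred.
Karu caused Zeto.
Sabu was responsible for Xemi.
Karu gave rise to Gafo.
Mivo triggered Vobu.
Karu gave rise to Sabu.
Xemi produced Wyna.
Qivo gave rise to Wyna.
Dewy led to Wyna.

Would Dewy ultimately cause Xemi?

No

Dewy leads to Mivo, Vobu, Wyna; Xemi is not among them.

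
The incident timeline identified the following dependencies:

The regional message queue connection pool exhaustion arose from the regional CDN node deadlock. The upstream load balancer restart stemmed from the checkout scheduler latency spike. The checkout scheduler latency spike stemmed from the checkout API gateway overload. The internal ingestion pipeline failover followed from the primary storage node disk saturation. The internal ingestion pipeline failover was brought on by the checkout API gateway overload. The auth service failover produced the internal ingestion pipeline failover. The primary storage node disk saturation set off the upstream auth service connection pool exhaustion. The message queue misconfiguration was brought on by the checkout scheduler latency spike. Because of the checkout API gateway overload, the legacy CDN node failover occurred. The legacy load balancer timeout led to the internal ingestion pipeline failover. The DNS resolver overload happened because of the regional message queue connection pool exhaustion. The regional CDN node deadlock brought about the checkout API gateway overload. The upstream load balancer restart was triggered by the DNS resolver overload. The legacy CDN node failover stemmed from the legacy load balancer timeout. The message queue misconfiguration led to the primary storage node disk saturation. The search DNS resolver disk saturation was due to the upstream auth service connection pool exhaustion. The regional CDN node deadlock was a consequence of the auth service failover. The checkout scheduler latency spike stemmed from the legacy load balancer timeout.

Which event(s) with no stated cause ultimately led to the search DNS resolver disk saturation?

the auth service failover, the legacy load balancer timeout

Tracing upstream from the search DNS resolver disk saturation: the search DNS resolver disk saturation ← the upstream auth service connection pool exhaustion ← the primary storage node disk saturation ← the message queue misconfiguration ← the checkout scheduler latency spike ← the checkout API gateway overload ← the regional CDN node deadlock ← the auth service failover.
A separate upstream branch: the search DNS resolver disk saturation ← the upstream auth service connection pool exhaustion ← the primary storage node disk saturation ← the message queue misconfiguration ← the checkout scheduler latency spike ← the legacy load balancer timeout.
Each of those chain origins has no stated cause.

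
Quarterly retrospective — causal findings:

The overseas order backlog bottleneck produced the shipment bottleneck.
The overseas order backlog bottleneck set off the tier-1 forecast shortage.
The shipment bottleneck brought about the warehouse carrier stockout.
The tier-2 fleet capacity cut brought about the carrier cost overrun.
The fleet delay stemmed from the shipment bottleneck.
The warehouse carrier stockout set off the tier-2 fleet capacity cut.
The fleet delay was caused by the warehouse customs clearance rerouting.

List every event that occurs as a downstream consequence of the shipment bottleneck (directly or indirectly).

the carrier cost overrun, the fleet delay, the tier-2 fleet capacity cut, the warehouse carrier stockout

Direct effects: the warehouse carrier stockout, the fleet delay.
2 steps out: the tier-2 fleet capacity cut.
3 steps out: the carrier cost overrun.
Not reachable from it: the overseas order backlog bottleneck, the tier-1 forecast shortage, the warehouse customs clearance rerouting.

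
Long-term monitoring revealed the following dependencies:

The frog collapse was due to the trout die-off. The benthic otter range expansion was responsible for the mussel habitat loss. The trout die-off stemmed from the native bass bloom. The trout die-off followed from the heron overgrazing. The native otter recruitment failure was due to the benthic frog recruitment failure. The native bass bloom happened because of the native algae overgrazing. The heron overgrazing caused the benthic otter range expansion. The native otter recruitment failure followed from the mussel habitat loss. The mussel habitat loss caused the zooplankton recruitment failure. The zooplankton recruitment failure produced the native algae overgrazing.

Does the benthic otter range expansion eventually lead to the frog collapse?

There is a causal chain: the benthic otter range expansion → the mussel habitat loss → the zooplankton recruitment failure → the native algae overgrazing → the native bass bloom → the trout die-off → the frog collapse.

Yes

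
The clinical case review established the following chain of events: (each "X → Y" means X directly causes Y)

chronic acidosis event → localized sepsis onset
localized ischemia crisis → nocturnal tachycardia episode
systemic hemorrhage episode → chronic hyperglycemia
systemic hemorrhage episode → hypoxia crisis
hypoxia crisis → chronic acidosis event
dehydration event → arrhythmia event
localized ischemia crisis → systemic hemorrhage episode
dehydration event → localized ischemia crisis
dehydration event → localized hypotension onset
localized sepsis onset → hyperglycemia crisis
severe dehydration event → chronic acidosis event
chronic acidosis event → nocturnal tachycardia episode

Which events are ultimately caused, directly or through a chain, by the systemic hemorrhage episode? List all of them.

the chronic acidosis event, the chronic hyperglycemia, the hyperglycemia crisis, the hypoxia crisis, the localized sepsis onset, the nocturnal tachycardia episode

Direct effects: the chronic hyperglycemia, the hypoxia crisis.
2 steps out: the chronic acidosis event.
3 steps out: the localized sepsis onset, the nocturnal tachycardia episode.
4 steps out: the hyperglycemia crisis.
Not reachable from it: the dehydration event, the localized hypotension onset, the arrhythmia event, the localized ischemia crisis, the severe dehydration event.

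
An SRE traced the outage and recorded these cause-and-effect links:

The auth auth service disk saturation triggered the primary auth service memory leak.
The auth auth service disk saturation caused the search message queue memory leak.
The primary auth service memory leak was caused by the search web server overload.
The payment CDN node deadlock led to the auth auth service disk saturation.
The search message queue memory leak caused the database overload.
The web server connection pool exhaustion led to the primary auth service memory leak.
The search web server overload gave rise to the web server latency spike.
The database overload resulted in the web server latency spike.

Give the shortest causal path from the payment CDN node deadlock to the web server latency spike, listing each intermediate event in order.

the payment CDN node deadlock → the auth auth service disk saturation → the search message queue memory leak → the database overload → the web server latency spike

the payment CDN node deadlock → the auth auth service disk saturation
the auth auth service disk saturation → the search message queue memory leak
the search message queue memory leak → the database overload
the database overload → the web server latency spike
Length: 4 steps.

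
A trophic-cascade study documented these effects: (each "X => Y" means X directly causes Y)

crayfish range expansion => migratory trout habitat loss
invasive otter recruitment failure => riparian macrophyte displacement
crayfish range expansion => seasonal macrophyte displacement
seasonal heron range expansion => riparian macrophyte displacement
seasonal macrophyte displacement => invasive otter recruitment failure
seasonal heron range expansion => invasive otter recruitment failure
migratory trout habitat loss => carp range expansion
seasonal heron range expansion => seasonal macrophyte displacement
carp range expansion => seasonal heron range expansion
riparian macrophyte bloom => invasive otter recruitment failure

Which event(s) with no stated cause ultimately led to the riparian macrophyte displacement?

Tracing upstream from the riparian macrophyte displacement: the riparian macrophyte displacement ← the invasive otter recruitment failure ← the seasonal macrophyte displacement ← the crayfish range expansion.
A separate upstream branch: the riparian macrophyte displacement ← the invasive otter recruitment failure ← the riparian macrophyte bloom.
Each of those chain origins has no stated cause.

the crayfish range expansion, the riparian macrophyte bloom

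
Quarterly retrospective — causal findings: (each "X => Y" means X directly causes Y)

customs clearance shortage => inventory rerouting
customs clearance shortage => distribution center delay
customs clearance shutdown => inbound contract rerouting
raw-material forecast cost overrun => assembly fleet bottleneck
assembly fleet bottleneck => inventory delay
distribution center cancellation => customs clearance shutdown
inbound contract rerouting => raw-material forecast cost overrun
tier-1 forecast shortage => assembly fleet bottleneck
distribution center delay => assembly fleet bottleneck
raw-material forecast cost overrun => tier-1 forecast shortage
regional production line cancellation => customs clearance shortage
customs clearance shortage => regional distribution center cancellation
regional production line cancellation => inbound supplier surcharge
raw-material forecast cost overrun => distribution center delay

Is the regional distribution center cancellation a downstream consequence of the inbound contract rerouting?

The inbound contract rerouting leads to the raw-material forecast cost overrun, the distribution center delay, the tier-1 forecast shortage, the assembly fleet bottleneck, the inventory delay; the regional distribution center cancellation is not among them.

No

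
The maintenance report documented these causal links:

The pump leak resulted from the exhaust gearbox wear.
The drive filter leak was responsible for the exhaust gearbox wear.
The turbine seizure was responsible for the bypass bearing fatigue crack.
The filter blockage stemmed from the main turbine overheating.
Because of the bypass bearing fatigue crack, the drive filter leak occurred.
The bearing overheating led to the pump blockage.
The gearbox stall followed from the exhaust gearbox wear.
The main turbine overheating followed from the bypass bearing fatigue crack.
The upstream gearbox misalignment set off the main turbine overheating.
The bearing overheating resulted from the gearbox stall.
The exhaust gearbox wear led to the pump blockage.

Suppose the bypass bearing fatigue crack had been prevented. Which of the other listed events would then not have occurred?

the bearing overheating, the drive filter leak, the exhaust gearbox wear, the gearbox stall, the pump blockage, the pump leak

Downstream of the bypass bearing fatigue crack: the main turbine overheating, the drive filter leak, the exhaust gearbox wear, the gearbox stall, the pump leak, the bearing overheating, the pump blockage, the filter blockage.
Of those, still caused via another path: the main turbine overheating, the filter blockage.
The remainder have no surviving cause.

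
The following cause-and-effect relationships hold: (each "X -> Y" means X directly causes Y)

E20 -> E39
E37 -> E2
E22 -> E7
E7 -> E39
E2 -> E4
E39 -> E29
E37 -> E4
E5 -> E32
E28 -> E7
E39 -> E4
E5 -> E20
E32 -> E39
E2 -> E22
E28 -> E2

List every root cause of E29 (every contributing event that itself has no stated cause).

E28, E37, E5

Tracing upstream from E29: E29 ← E39 ← E7 ← E28.
A separate upstream branch: E29 ← E39 ← E7 ← E22 ← E2 ← E37.
A separate upstream branch: E29 ← E39 ← E32 ← E5.
Each of those chain origins has no stated cause.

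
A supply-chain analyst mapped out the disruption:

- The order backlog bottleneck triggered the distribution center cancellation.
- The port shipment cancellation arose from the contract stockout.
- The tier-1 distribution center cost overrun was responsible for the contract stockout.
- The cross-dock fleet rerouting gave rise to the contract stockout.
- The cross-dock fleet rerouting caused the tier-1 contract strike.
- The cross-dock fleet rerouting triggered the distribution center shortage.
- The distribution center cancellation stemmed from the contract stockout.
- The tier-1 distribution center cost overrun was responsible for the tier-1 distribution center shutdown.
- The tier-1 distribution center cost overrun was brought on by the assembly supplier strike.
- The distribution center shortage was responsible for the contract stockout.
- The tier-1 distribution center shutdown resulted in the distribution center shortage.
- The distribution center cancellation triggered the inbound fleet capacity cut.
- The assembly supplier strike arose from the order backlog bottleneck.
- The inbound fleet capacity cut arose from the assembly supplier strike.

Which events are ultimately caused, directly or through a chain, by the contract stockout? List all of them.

the distribution center cancellation, the inbound fleet capacity cut, the port shipment cancellation

Direct effects: the distribution center cancellation, the port shipment cancellation.
2 steps out: the inbound fleet capacity cut.
Not reachable from it: the order backlog bottleneck, the assembly supplier strike, the cross-dock fleet rerouting, the tier-1 distribution center cost overrun, the tier-1 distribution center shutdown, the distribution center shortage, the tier-1 contract strike.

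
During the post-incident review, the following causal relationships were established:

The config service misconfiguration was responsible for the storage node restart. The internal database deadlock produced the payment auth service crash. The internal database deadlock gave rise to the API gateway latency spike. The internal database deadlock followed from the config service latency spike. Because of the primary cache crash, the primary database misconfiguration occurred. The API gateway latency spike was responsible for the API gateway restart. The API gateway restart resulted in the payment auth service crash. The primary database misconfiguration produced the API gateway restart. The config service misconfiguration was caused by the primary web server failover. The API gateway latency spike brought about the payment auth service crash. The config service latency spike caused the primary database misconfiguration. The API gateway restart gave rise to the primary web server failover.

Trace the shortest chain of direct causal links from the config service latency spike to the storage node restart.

the config service latency spike → the primary database misconfiguration
the primary database misconfiguration → the API gateway restart
the API gateway restart → the primary web server failover
the primary web server failover → the config service misconfiguration
the config service misconfiguration → the storage node restart
Length: 5 steps.

the config service latency spike → the primary database misconfiguration → the API gateway restart → the primary web server failover → the config service misconfiguration → the storage node restart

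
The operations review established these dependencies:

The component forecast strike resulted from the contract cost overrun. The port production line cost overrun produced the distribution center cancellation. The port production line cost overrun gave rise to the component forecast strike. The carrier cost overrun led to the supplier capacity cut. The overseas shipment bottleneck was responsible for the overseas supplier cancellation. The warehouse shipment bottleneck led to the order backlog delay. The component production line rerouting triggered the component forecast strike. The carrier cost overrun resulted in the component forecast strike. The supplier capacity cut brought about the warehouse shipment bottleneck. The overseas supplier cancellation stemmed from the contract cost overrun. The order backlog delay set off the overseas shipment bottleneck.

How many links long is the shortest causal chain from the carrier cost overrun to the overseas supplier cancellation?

5

Shortest chain: the carrier cost overrun → the supplier capacity cut → the warehouse shipment bottleneck → the order backlog delay → the overseas shipment bottleneck → the overseas supplier cancellation.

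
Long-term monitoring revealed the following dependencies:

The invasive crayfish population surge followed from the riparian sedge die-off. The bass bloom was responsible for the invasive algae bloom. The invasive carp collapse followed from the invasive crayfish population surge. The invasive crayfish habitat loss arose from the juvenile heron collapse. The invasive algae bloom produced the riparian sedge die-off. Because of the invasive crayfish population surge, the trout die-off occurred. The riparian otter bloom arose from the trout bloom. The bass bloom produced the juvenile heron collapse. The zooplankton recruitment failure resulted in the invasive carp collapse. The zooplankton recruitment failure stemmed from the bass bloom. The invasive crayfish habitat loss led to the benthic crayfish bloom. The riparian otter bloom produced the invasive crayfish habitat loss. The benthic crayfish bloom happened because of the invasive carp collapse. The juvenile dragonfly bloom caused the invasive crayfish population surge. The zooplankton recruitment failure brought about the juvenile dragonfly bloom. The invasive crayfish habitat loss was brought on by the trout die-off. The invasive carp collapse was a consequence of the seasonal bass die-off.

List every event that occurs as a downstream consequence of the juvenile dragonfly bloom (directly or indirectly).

Direct effects: the invasive crayfish population surge.
2 steps out: the invasive carp collapse, the trout die-off.
3 steps out: the invasive crayfish habitat loss, the benthic crayfish bloom.
Not reachable from it: the bass bloom, the juvenile heron collapse, the zooplankton recruitment failure, the invasive algae bloom, the trout bloom, the riparian sedge die-off, the seasonal bass die-off, the riparian otter bloom.

the benthic crayfish bloom, the invasive carp collapse, the invasive crayfish habitat loss, the invasive crayfish population surge, the trout die-off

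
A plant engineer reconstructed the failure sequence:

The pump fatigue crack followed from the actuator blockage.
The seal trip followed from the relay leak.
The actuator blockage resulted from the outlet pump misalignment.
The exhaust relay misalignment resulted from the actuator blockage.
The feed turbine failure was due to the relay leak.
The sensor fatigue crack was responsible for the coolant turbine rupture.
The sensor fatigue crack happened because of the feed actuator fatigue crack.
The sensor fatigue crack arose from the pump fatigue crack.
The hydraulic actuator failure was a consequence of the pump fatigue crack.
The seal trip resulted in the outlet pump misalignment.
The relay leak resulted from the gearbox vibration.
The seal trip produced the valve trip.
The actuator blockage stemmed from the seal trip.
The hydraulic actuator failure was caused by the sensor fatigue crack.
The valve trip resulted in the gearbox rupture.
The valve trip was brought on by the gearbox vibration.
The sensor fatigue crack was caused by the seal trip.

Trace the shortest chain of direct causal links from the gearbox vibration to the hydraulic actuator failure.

the gearbox vibration → the relay leak → the seal trip → the sensor fatigue crack → the hydraulic actuator failure

the gearbox vibration → the relay leak
the relay leak → the seal trip
the seal trip → the sensor fatigue crack
the sensor fatigue crack → the hydraulic actuator failure
Length: 4 steps.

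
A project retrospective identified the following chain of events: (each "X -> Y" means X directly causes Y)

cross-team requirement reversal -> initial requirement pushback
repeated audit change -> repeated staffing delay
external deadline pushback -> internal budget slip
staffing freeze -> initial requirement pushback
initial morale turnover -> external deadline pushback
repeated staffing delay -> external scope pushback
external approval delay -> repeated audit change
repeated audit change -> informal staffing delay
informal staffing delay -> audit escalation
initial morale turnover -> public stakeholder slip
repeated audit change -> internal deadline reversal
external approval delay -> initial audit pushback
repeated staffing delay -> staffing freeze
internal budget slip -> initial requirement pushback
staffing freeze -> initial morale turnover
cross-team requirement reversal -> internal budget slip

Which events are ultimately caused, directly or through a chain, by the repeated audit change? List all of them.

the audit escalation, the external deadline pushback, the external scope pushback, the informal staffing delay, the initial morale turnover, the initial requirement pushback, the internal budget slip, the internal deadline reversal, the public stakeholder slip, the repeated staffing delay, the staffing freeze

Direct effects: the informal staffing delay, the internal deadline reversal, the repeated staffing delay.
2 steps out: the external scope pushback, the staffing freeze, the audit escalation.
3 steps out: the initial morale turnover, the initial requirement pushback.
4 steps out: the public stakeholder slip, the external deadline pushback.
5 steps out: the internal budget slip.
Not reachable from it: the external approval delay, the initial audit pushback, the cross-team requirement reversal.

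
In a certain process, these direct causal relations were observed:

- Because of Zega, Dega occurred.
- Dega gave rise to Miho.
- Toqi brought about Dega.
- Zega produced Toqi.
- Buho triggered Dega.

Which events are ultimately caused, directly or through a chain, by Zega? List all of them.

Direct effects: Toqi, Dega.
2 steps out: Miho.
Not reachable from it: Buho.

Dega, Miho, Toqi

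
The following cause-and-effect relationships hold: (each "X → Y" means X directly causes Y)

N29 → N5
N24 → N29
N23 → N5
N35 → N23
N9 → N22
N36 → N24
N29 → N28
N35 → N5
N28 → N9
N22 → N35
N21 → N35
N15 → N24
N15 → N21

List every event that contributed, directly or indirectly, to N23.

N15, N21, N22, N24, N28, N29, N35, N36, N9

Immediate cause of N23: N35.
Further upstream: N15, N24, N29, N28, N21, N9, N22, N36.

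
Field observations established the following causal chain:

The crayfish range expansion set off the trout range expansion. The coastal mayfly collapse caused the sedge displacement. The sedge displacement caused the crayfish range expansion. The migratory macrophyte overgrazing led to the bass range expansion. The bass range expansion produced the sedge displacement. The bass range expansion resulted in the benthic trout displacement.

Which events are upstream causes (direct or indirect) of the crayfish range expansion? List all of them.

the bass range expansion, the coastal mayfly collapse, the migratory macrophyte overgrazing, the sedge displacement

Immediate cause of the crayfish range expansion: the sedge displacement.
Further upstream: the migratory macrophyte overgrazing, the bass range expansion, the coastal mayfly collapse.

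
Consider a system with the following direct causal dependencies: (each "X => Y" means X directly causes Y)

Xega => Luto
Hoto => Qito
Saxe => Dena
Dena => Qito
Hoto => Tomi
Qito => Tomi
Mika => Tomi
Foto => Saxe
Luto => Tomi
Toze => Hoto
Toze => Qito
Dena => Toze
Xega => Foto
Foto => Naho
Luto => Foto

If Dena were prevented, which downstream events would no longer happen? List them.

Hoto, Qito, Toze

Downstream of Dena: Toze, Hoto, Qito, Tomi.
Of those, still caused via another path: Tomi.
The remainder have no surviving cause.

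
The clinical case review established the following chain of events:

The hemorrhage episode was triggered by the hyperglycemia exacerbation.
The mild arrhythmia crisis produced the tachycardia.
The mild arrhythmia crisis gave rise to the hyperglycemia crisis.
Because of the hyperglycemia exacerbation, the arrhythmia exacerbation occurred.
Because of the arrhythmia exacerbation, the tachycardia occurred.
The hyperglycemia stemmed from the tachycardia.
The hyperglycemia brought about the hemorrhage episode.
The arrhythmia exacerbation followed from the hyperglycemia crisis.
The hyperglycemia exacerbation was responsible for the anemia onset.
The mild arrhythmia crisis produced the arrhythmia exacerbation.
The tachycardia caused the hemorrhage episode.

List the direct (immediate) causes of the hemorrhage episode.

the hyperglycemia, the hyperglycemia exacerbation, the tachycardia

Upstream contributors include the mild arrhythmia crisis, the hyperglycemia crisis, the arrhythmia exacerbation, but only the hyperglycemia, the hyperglycemia exacerbation, the tachycardia feed directly into the hemorrhage episode.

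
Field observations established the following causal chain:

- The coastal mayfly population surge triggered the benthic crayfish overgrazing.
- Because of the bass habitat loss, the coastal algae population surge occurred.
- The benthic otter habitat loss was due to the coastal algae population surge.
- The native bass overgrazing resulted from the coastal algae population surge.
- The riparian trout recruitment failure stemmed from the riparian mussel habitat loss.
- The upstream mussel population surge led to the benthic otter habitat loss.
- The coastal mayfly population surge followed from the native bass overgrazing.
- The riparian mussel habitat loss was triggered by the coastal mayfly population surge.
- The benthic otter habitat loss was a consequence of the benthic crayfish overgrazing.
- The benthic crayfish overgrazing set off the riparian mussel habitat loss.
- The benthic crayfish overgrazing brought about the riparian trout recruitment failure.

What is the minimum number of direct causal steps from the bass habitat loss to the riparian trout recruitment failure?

5

Shortest chain: the bass habitat loss → the coastal algae population surge → the native bass overgrazing → the coastal mayfly population surge → the benthic crayfish overgrazing → the riparian trout recruitment failure.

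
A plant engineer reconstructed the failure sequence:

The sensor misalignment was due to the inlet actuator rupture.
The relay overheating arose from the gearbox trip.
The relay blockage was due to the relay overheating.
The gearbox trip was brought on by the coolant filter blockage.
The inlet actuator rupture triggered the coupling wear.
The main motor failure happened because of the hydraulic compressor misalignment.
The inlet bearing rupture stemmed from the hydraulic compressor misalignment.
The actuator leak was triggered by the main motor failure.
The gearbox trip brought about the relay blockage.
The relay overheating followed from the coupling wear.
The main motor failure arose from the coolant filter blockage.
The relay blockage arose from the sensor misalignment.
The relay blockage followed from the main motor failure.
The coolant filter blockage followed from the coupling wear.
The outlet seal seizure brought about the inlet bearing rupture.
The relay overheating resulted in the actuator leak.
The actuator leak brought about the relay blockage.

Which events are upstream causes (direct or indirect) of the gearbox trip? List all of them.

the coolant filter blockage, the coupling wear, the inlet actuator rupture

Immediate cause of the gearbox trip: the coolant filter blockage.
Further upstream: the inlet actuator rupture, the coupling wear.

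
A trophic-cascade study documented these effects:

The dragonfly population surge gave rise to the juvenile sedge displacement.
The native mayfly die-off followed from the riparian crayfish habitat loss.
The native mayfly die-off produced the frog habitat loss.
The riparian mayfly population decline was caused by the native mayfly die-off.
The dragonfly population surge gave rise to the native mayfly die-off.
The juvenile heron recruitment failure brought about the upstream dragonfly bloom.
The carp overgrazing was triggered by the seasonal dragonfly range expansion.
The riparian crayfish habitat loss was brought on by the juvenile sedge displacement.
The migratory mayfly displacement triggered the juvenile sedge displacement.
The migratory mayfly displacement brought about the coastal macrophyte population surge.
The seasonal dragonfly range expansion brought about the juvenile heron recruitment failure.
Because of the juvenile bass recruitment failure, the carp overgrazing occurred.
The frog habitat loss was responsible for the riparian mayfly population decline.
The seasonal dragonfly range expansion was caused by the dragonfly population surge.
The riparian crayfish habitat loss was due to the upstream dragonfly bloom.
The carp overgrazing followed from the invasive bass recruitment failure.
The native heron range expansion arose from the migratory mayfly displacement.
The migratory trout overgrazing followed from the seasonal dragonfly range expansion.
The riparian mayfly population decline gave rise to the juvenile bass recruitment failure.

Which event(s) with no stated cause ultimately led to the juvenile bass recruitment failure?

Tracing upstream from the juvenile bass recruitment failure: the juvenile bass recruitment failure ← the riparian mayfly population decline ← the native mayfly die-off ← the dragonfly population surge.
A separate upstream branch: the juvenile bass recruitment failure ← the riparian mayfly population decline ← the native mayfly die-off ← the riparian crayfish habitat loss ← the juvenile sedge displacement ← the migratory mayfly displacement.
Each of those chain origins has no stated cause.

the dragonfly population surge, the migratory mayfly displacement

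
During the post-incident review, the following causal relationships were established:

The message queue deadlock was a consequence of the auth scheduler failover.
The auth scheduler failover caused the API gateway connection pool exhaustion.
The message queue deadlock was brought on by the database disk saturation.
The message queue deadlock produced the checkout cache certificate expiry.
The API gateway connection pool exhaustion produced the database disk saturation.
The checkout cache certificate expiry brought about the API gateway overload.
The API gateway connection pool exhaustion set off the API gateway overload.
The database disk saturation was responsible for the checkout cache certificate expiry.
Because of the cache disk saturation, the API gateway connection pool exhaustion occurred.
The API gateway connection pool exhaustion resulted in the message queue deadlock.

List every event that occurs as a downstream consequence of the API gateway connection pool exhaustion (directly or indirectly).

Direct effects: the database disk saturation, the message queue deadlock, the API gateway overload.
2 steps out: the checkout cache certificate expiry.
Not reachable from it: the cache disk saturation, the auth scheduler failover.

the API gateway overload, the checkout cache certificate expiry, the database disk saturation, the message queue deadlock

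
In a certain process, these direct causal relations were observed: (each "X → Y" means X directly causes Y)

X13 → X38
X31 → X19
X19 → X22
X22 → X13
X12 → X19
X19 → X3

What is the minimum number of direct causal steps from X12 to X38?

Shortest chain: X12 → X19 → X22 → X13 → X38.

4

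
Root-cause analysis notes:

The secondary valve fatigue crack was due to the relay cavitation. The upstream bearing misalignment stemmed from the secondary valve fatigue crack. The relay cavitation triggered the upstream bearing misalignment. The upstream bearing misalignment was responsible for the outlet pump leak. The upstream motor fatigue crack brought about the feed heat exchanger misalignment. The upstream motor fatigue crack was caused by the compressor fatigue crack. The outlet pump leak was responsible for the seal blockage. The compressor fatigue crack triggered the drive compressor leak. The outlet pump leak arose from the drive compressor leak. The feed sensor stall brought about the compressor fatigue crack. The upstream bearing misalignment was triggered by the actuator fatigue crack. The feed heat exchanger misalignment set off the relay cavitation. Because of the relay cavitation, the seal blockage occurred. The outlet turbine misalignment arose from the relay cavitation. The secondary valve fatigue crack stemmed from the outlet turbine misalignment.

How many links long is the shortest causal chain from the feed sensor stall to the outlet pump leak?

3

Shortest chain: the feed sensor stall → the compressor fatigue crack → the drive compressor leak → the outlet pump leak.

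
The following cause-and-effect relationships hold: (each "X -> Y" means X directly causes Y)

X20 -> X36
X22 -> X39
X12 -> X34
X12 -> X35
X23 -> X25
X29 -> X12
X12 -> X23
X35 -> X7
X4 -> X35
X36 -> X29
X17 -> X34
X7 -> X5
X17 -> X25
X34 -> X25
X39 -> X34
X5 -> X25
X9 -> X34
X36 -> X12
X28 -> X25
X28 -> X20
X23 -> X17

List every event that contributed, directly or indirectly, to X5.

X12, X20, X28, X29, X35, X36, X4, X7

Immediate cause of X5: X7.
Further upstream: X28, X20, X36, X29, X4, X12, X35.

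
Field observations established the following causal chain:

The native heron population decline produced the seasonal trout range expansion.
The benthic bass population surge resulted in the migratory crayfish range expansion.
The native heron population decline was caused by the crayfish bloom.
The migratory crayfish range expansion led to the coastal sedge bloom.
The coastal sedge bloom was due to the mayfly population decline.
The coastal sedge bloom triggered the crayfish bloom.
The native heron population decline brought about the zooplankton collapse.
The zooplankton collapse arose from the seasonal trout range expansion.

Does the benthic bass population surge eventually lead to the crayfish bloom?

There is a causal chain: the benthic bass population surge → the migratory crayfish range expansion → the coastal sedge bloom → the crayfish bloom.

Yes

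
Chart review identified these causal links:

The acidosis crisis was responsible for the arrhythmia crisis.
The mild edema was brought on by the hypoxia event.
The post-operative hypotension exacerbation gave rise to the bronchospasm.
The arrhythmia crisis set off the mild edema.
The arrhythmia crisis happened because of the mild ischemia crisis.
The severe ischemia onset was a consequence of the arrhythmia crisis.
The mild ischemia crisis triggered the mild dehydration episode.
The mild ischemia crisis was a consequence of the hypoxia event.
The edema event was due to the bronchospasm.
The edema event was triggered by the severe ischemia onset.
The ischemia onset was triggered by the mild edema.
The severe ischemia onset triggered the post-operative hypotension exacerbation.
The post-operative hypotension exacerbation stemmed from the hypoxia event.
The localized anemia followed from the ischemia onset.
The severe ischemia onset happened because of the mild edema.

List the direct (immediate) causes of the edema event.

the bronchospasm, the severe ischemia onset

Upstream contributors include the hypoxia event, the mild ischemia crisis, the arrhythmia crisis, the mild edema, the post-operative hypotension exacerbation, the acidosis crisis, but only the bronchospasm, the severe ischemia onset feed directly into the edema event.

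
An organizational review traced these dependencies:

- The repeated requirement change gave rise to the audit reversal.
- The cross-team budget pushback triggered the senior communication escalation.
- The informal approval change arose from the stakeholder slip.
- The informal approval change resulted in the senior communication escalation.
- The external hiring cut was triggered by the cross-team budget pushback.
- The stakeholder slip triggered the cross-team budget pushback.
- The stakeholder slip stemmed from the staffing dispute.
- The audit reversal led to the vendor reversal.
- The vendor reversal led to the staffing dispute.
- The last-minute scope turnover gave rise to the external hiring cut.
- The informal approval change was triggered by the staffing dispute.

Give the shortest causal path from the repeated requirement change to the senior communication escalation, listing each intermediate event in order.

the repeated requirement change → the audit reversal → the vendor reversal → the staffing dispute → the informal approval change → the senior communication escalation

the repeated requirement change → the audit reversal
the audit reversal → the vendor reversal
the vendor reversal → the staffing dispute
the staffing dispute → the informal approval change
the informal approval change → the senior communication escalation
Length: 5 steps.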